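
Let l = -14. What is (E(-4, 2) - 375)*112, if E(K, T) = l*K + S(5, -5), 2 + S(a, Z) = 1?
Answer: -35840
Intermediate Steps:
S(a, Z) = -1 (S(a, Z) = -2 + 1 = -1)
E(K, T) = -1 - 14*K (E(K, T) = -14*K - 1 = -1 - 14*K)
(E(-4, 2) - 375)*112 = ((-1 - 14*(-4)) - 375)*112 = ((-1 + 56) - 375)*112 = (55 - 375)*112 = -320*112 = -35840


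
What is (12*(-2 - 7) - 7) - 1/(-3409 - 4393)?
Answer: -897229/7802 ≈ -115.00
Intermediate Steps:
(12*(-2 - 7) - 7) - 1/(-3409 - 4393) = (12*(-9) - 7) - 1/(-7802) = (-108 - 7) - 1*(-1/7802) = -115 + 1/7802 = -897229/7802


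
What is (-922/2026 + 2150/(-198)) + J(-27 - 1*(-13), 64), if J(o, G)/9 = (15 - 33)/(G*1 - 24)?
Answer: -30815527/2005740 ≈ -15.364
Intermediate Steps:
J(o, G) = -162/(-24 + G) (J(o, G) = 9*((15 - 33)/(G*1 - 24)) = 9*(-18/(G - 24)) = 9*(-18/(-24 + G)) = -162/(-24 + G))
(-922/2026 + 2150/(-198)) + J(-27 - 1*(-13), 64) = (-922/2026 + 2150/(-198)) - 162/(-24 + 64) = (-922*1/2026 + 2150*(-1/198)) - 162/40 = (-461/1013 - 1075/99) - 162*1/40 = -1134614/100287 - 81/20 = -30815527/2005740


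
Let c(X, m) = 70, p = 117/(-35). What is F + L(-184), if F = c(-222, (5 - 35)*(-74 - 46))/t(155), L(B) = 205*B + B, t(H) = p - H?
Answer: -105033209/2771 ≈ -37904.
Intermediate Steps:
p = -117/35 (p = 117*(-1/35) = -117/35 ≈ -3.3429)
t(H) = -117/35 - H
L(B) = 206*B
F = -1225/2771 (F = 70/(-117/35 - 1*155) = 70/(-117/35 - 155) = 70/(-5542/35) = 70*(-35/5542) = -1225/2771 ≈ -0.44208)
F + L(-184) = -1225/2771 + 206*(-184) = -1225/2771 - 37904 = -105033209/2771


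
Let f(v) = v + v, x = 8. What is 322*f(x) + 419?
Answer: 5571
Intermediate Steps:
f(v) = 2*v
322*f(x) + 419 = 322*(2*8) + 419 = 322*16 + 419 = 5152 + 419 = 5571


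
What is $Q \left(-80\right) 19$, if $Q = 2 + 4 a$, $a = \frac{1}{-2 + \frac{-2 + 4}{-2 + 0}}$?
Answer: $- \frac{3040}{3} \approx -1013.3$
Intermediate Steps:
$a = - \frac{1}{3}$ ($a = \frac{1}{-2 + \frac{2}{-2}} = \frac{1}{-2 + 2 \left(- \frac{1}{2}\right)} = \frac{1}{-2 - 1} = \frac{1}{-3} = - \frac{1}{3} \approx -0.33333$)
$Q = \frac{2}{3}$ ($Q = 2 + 4 \left(- \frac{1}{3}\right) = 2 - \frac{4}{3} = \frac{2}{3} \approx 0.66667$)
$Q \left(-80\right) 19 = \frac{2}{3} \left(-80\right) 19 = \left(- \frac{160}{3}\right) 19 = - \frac{3040}{3}$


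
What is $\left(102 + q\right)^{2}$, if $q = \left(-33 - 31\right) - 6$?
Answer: $1024$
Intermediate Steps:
$q = -70$ ($q = \left(-33 - 31\right) - 6 = -64 - 6 = -70$)
$\left(102 + q\right)^{2} = \left(102 - 70\right)^{2} = 32^{2} = 1024$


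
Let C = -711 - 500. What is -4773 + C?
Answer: -5984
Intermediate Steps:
C = -1211
-4773 + C = -4773 - 1211 = -5984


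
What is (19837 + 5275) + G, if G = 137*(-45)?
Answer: 18947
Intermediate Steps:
G = -6165
(19837 + 5275) + G = (19837 + 5275) - 6165 = 25112 - 6165 = 18947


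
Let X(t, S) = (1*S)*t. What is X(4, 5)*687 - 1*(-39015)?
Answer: 52755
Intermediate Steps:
X(t, S) = S*t
X(4, 5)*687 - 1*(-39015) = (5*4)*687 - 1*(-39015) = 20*687 + 39015 = 13740 + 39015 = 52755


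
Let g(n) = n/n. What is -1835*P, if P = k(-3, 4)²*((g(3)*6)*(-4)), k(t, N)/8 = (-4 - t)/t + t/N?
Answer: 1468000/3 ≈ 4.8933e+5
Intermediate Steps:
k(t, N) = 8*t/N + 8*(-4 - t)/t (k(t, N) = 8*((-4 - t)/t + t/N) = 8*(t/N + (-4 - t)/t) = 8*t/N + 8*(-4 - t)/t)
g(n) = 1
P = -800/3 (P = (-8 - 32/(-3) + 8*(-3)/4)²*((1*6)*(-4)) = (-8 - 32*(-⅓) + 8*(-3)*(¼))²*(6*(-4)) = (-8 + 32/3 - 6)²*(-24) = (-10/3)²*(-24) = (100/9)*(-24) = -800/3 ≈ -266.67)
-1835*P = -1835*(-800/3) = 1468000/3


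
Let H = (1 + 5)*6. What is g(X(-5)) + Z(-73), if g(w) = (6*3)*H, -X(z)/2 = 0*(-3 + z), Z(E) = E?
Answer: 575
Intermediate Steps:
H = 36 (H = 6*6 = 36)
X(z) = 0 (X(z) = -0*(-3 + z) = -2*0 = 0)
g(w) = 648 (g(w) = (6*3)*36 = 18*36 = 648)
g(X(-5)) + Z(-73) = 648 - 73 = 575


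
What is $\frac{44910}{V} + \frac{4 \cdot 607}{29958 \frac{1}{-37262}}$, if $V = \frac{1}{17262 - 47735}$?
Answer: $- \frac{20499442295038}{14979} \approx -1.3685 \cdot 10^{9}$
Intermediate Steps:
$V = - \frac{1}{30473}$ ($V = \frac{1}{-30473} = - \frac{1}{30473} \approx -3.2816 \cdot 10^{-5}$)
$\frac{44910}{V} + \frac{4 \cdot 607}{29958 \frac{1}{-37262}} = \frac{44910}{- \frac{1}{30473}} + \frac{4 \cdot 607}{29958 \frac{1}{-37262}} = 44910 \left(-30473\right) + \frac{2428}{29958 \left(- \frac{1}{37262}\right)} = -1368542430 + \frac{2428}{- \frac{14979}{18631}} = -1368542430 + 2428 \left(- \frac{18631}{14979}\right) = -1368542430 - \frac{45236068}{14979} = - \frac{20499442295038}{14979}$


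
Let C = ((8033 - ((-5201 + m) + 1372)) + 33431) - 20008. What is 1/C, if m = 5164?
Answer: 1/20121 ≈ 4.9699e-5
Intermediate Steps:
C = 20121 (C = ((8033 - ((-5201 + 5164) + 1372)) + 33431) - 20008 = ((8033 - (-37 + 1372)) + 33431) - 20008 = ((8033 - 1*1335) + 33431) - 20008 = ((8033 - 1335) + 33431) - 20008 = (6698 + 33431) - 20008 = 40129 - 20008 = 20121)
1/C = 1/20121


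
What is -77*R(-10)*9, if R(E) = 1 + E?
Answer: 6237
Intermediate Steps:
-77*R(-10)*9 = -77*(1 - 10)*9 = -(-693)*9 = -77*(-81) = 6237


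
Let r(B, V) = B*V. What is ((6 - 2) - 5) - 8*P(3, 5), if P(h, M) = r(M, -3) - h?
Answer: 143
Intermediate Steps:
P(h, M) = -h - 3*M (P(h, M) = M*(-3) - h = -3*M - h = -h - 3*M)
((6 - 2) - 5) - 8*P(3, 5) = ((6 - 2) - 5) - 8*(-1*3 - 3*5) = (4 - 5) - 8*(-3 - 15) = -1 - 8*(-18) = -1 + 144 = 143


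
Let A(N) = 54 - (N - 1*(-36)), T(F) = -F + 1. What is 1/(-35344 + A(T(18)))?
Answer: -1/35309 ≈ -2.8321e-5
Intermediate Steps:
T(F) = 1 - F
A(N) = 18 - N (A(N) = 54 - (N + 36) = 54 - (36 + N) = 54 + (-36 - N) = 18 - N)
1/(-35344 + A(T(18))) = 1/(-35344 + (18 - (1 - 1*18))) = 1/(-35344 + (18 - (1 - 18))) = 1/(-35344 + (18 - 1*(-17))) = 1/(-35344 + (18 + 17)) = 1/(-35344 + 35) = 1/(-35309) = -1/35309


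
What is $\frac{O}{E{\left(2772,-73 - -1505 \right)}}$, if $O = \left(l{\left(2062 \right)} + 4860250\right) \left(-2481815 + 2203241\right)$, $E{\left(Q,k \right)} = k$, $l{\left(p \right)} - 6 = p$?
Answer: $- \frac{338628843633}{358} \approx -9.4589 \cdot 10^{8}$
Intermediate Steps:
$l{\left(p \right)} = 6 + p$
$O = -1354515374532$ ($O = \left(\left(6 + 2062\right) + 4860250\right) \left(-2481815 + 2203241\right) = \left(2068 + 4860250\right) \left(-278574\right) = 4862318 \left(-278574\right) = -1354515374532$)
$\frac{O}{E{\left(2772,-73 - -1505 \right)}} = - \frac{1354515374532}{-73 - -1505} = - \frac{1354515374532}{-73 + 1505} = - \frac{1354515374532}{1432} = \left(-1354515374532\right) \frac{1}{1432} = - \frac{338628843633}{358}$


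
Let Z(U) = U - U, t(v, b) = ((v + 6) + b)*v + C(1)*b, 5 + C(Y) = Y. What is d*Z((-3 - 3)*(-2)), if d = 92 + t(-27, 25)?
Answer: 0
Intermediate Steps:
C(Y) = -5 + Y
t(v, b) = -4*b + v*(6 + b + v) (t(v, b) = ((v + 6) + b)*v + (-5 + 1)*b = ((6 + v) + b)*v - 4*b = (6 + b + v)*v - 4*b = v*(6 + b + v) - 4*b = -4*b + v*(6 + b + v))
Z(U) = 0
d = -116 (d = 92 + ((-27)² - 4*25 + 6*(-27) + 25*(-27)) = 92 + (729 - 100 - 162 - 675) = 92 - 208 = -116)
d*Z((-3 - 3)*(-2)) = -116*0 = 0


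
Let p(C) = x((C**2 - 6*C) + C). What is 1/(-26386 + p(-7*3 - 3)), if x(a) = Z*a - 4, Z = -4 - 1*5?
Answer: -1/32654 ≈ -3.0624e-5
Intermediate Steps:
Z = -9 (Z = -4 - 5 = -9)
x(a) = -4 - 9*a (x(a) = -9*a - 4 = -4 - 9*a)
p(C) = -4 - 9*C**2 + 45*C (p(C) = -4 - 9*((C**2 - 6*C) + C) = -4 - 9*(C**2 - 5*C) = -4 + (-9*C**2 + 45*C) = -4 - 9*C**2 + 45*C)
1/(-26386 + p(-7*3 - 3)) = 1/(-26386 + (-4 - 9*(-7*3 - 3)*(-5 + (-7*3 - 3)))) = 1/(-26386 + (-4 - 9*(-21 - 3)*(-5 + (-21 - 3)))) = 1/(-26386 + (-4 - 9*(-24)*(-5 - 24))) = 1/(-26386 + (-4 - 9*(-24)*(-29))) = 1/(-26386 + (-4 - 6264)) = 1/(-26386 - 6268) = 1/(-32654) = -1/32654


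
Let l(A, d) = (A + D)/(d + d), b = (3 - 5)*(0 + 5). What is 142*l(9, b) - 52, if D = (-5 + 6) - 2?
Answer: -544/5 ≈ -108.80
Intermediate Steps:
D = -1 (D = 1 - 2 = -1)
b = -10 (b = -2*5 = -10)
l(A, d) = (-1 + A)/(2*d) (l(A, d) = (A - 1)/(d + d) = (-1 + A)/((2*d)) = (-1 + A)*(1/(2*d)) = (-1 + A)/(2*d))
142*l(9, b) - 52 = 142*((½)*(-1 + 9)/(-10)) - 52 = 142*((½)*(-⅒)*8) - 52 = 142*(-⅖) - 52 = -284/5 - 52 = -544/5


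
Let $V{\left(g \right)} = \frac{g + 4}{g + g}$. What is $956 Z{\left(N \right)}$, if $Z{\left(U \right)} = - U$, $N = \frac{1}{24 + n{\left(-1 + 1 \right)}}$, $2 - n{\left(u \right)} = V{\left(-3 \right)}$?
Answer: $- \frac{5736}{157} \approx -36.535$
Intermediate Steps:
$V{\left(g \right)} = \frac{4 + g}{2 g}$
$n{\left(u \right)} = \frac{13}{6}$ ($n{\left(u \right)} = 2 - \frac{4 - 3}{2 \left(-3\right)} = 2 - \frac{1}{2} \left(- \frac{1}{3}\right) 1 = 2 - - \frac{1}{6} = 2 + \frac{1}{6} = \frac{13}{6}$)
$N = \frac{6}{157}$ ($N = \frac{1}{24 + \frac{13}{6}} = \frac{1}{\frac{157}{6}} = \frac{6}{157} \approx 0.038217$)
$956 Z{\left(N \right)} = 956 \left(\left(-1\right) \frac{6}{157}\right) = 956 \left(- \frac{6}{157}\right) = - \frac{5736}{157}$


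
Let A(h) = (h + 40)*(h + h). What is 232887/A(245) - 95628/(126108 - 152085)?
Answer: 308002473/57582350 ≈ 5.3489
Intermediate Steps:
A(h) = 2*h*(40 + h) (A(h) = (40 + h)*(2*h) = 2*h*(40 + h))
232887/A(245) - 95628/(126108 - 152085) = 232887/((2*245*(40 + 245))) - 95628/(126108 - 152085) = 232887/((2*245*285)) - 95628/(-25977) = 232887/139650 - 95628*(-1/25977) = 232887*(1/139650) + 31876/8659 = 77629/46550 + 31876/8659 = 308002473/57582350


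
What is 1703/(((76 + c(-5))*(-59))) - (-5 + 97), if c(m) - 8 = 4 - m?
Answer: -506507/5487 ≈ -92.310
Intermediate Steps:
c(m) = 12 - m (c(m) = 8 + (4 - m) = 12 - m)
1703/(((76 + c(-5))*(-59))) - (-5 + 97) = 1703/(((76 + (12 - 1*(-5)))*(-59))) - (-5 + 97) = 1703/(((76 + (12 + 5))*(-59))) - 92 = 1703/(((76 + 17)*(-59))) - 1*92 = 1703/((93*(-59))) - 92 = 1703/(-5487) - 92 = 1703*(-1/5487) - 92 = -1703/5487 - 92 = -506507/5487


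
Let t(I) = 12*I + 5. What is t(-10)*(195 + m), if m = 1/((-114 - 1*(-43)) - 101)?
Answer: -3856985/172 ≈ -22424.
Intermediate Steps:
t(I) = 5 + 12*I
m = -1/172 (m = 1/((-114 + 43) - 101) = 1/(-71 - 101) = 1/(-172) = -1/172 ≈ -0.0058140)
t(-10)*(195 + m) = (5 + 12*(-10))*(195 - 1/172) = (5 - 120)*(33539/172) = -115*33539/172 = -3856985/172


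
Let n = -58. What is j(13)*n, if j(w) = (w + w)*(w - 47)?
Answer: 51272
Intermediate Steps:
j(w) = 2*w*(-47 + w) (j(w) = (2*w)*(-47 + w) = 2*w*(-47 + w))
j(13)*n = (2*13*(-47 + 13))*(-58) = (2*13*(-34))*(-58) = -884*(-58) = 51272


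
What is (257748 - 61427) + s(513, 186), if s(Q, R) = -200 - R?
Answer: 195935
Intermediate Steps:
(257748 - 61427) + s(513, 186) = (257748 - 61427) + (-200 - 1*186) = 196321 + (-200 - 186) = 196321 - 386 = 195935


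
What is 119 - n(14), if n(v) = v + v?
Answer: 91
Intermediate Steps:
n(v) = 2*v
119 - n(14) = 119 - 2*14 = 119 - 1*28 = 119 - 28 = 91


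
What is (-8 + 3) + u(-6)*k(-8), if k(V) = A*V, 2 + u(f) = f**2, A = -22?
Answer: 5979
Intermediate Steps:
u(f) = -2 + f**2
k(V) = -22*V
(-8 + 3) + u(-6)*k(-8) = (-8 + 3) + (-2 + (-6)**2)*(-22*(-8)) = -5 + (-2 + 36)*176 = -5 + 34*176 = -5 + 5984 = 5979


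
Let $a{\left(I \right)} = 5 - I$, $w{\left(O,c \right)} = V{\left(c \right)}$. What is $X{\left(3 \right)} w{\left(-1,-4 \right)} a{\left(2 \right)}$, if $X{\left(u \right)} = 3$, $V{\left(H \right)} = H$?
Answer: $-36$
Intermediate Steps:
$w{\left(O,c \right)} = c$
$X{\left(3 \right)} w{\left(-1,-4 \right)} a{\left(2 \right)} = 3 \left(-4\right) \left(5 - 2\right) = - 12 \left(5 - 2\right) = \left(-12\right) 3 = -36$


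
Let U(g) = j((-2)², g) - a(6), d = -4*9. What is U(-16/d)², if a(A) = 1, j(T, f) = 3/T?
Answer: 1/16 ≈ 0.062500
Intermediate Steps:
d = -36
U(g) = -¼ (U(g) = 3/((-2)²) - 1*1 = 3/4 - 1 = 3*(¼) - 1 = ¾ - 1 = -¼)
U(-16/d)² = (-¼)² = 1/16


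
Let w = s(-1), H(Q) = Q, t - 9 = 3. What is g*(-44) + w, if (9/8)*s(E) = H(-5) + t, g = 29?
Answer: -11428/9 ≈ -1269.8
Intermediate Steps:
t = 12 (t = 9 + 3 = 12)
s(E) = 56/9 (s(E) = 8*(-5 + 12)/9 = (8/9)*7 = 56/9)
w = 56/9 ≈ 6.2222
g*(-44) + w = 29*(-44) + 56/9 = -1276 + 56/9 = -11428/9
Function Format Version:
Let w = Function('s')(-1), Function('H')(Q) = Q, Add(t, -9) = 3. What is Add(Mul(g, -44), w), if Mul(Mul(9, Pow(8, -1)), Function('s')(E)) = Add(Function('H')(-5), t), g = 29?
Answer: Rational(-11428, 9) ≈ -1269.8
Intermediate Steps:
t = 12 (t = Add(9, 3) = 12)
Function('s')(E) = Rational(56, 9) (Function('s')(E) = Mul(Rational(8, 9), Add(-5, 12)) = Mul(Rational(8, 9), 7) = Rational(56, 9))
w = Rational(56, 9) ≈ 6.2222
Add(Mul(g, -44), w) = Add(Mul(29, -44), Rational(56, 9)) = Add(-1276, Rational(56, 9)) = Rational(-11428, 9)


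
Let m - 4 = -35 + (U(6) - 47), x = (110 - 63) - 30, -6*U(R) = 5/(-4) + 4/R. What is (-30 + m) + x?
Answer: -6545/72 ≈ -90.903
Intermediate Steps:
U(R) = 5/24 - 2/(3*R) (U(R) = -(5/(-4) + 4/R)/6 = -(5*(-¼) + 4/R)/6 = -(-5/4 + 4/R)/6 = 5/24 - 2/(3*R))
x = 17 (x = 47 - 30 = 17)
m = -5609/72 (m = 4 + (-35 + ((1/24)*(-16 + 5*6)/6 - 47)) = 4 + (-35 + ((1/24)*(⅙)*(-16 + 30) - 47)) = 4 + (-35 + ((1/24)*(⅙)*14 - 47)) = 4 + (-35 + (7/72 - 47)) = 4 + (-35 - 3377/72) = 4 - 5897/72 = -5609/72 ≈ -77.903)
(-30 + m) + x = (-30 - 5609/72) + 17 = -7769/72 + 17 = -6545/72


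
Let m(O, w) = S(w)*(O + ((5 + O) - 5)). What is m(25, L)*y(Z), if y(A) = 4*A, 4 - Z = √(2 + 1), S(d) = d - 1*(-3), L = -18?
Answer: -12000 + 3000*√3 ≈ -6803.8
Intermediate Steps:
S(d) = 3 + d (S(d) = d + 3 = 3 + d)
m(O, w) = 2*O*(3 + w) (m(O, w) = (3 + w)*(O + ((5 + O) - 5)) = (3 + w)*(O + O) = (3 + w)*(2*O) = 2*O*(3 + w))
Z = 4 - √3 (Z = 4 - √(2 + 1) = 4 - √3 ≈ 2.2679)
m(25, L)*y(Z) = (2*25*(3 - 18))*(4*(4 - √3)) = (2*25*(-15))*(16 - 4*√3) = -750*(16 - 4*√3) = -12000 + 3000*√3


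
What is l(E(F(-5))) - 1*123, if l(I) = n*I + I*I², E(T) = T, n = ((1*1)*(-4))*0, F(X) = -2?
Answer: -131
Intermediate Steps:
n = 0 (n = (1*(-4))*0 = -4*0 = 0)
l(I) = I³ (l(I) = 0*I + I*I² = 0 + I³ = I³)
l(E(F(-5))) - 1*123 = (-2)³ - 1*123 = -8 - 123 = -131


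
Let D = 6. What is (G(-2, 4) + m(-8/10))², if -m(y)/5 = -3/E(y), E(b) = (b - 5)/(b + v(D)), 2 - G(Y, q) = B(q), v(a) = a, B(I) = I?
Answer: 200704/841 ≈ 238.65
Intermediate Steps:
G(Y, q) = 2 - q
E(b) = (-5 + b)/(6 + b) (E(b) = (b - 5)/(b + 6) = (-5 + b)/(6 + b))
m(y) = 15*(6 + y)/(-5 + y) (m(y) = -(-15)/((-5 + y)/(6 + y)) = -(-15)*(6 + y)/(-5 + y) = 15*(6 + y)/(-5 + y))
(G(-2, 4) + m(-8/10))² = ((2 - 1*4) + 15*(6 - 8/10)/(-5 - 8/10))² = ((2 - 4) + 15*(6 - 8*⅒)/(-5 - 8*⅒))² = (-2 + 15*(6 - ⅘)/(-5 - ⅘))² = (-2 + 15*(26/5)/(-29/5))² = (-2 + 15*(-5/29)*(26/5))² = (-2 - 390/29)² = (-448/29)² = 200704/841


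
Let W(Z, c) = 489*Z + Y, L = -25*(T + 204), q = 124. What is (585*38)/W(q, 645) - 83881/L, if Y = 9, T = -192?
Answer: 26121191/93300 ≈ 279.97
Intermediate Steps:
L = -300 (L = -25*(-192 + 204) = -25*12 = -300)
W(Z, c) = 9 + 489*Z (W(Z, c) = 489*Z + 9 = 9 + 489*Z)
(585*38)/W(q, 645) - 83881/L = (585*38)/(9 + 489*124) - 83881/(-300) = 22230/(9 + 60636) - 83881*(-1/300) = 22230/60645 + 83881/300 = 22230*(1/60645) + 83881/300 = 114/311 + 83881/300 = 26121191/93300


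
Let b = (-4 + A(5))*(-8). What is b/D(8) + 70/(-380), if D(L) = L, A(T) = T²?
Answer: -805/38 ≈ -21.184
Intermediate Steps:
b = -168 (b = (-4 + 5²)*(-8) = (-4 + 25)*(-8) = 21*(-8) = -168)
b/D(8) + 70/(-380) = -168/8 + 70/(-380) = -168*⅛ + 70*(-1/380) = -21 - 7/38 = -805/38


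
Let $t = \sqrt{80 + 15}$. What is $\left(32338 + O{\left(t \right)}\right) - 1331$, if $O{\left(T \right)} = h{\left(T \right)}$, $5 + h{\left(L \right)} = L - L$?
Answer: $31002$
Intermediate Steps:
$h{\left(L \right)} = -5$ ($h{\left(L \right)} = -5 + \left(L - L\right) = -5 + 0 = -5$)
$t = \sqrt{95} \approx 9.7468$
$O{\left(T \right)} = -5$
$\left(32338 + O{\left(t \right)}\right) - 1331 = \left(32338 - 5\right) - 1331 = 32333 - 1331 = 31002$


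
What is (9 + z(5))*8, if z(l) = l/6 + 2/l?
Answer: 1228/15 ≈ 81.867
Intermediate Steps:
z(l) = 2/l + l/6 (z(l) = l*(⅙) + 2/l = l/6 + 2/l = 2/l + l/6)
(9 + z(5))*8 = (9 + (2/5 + (⅙)*5))*8 = (9 + (2*(⅕) + ⅚))*8 = (9 + (⅖ + ⅚))*8 = (9 + 37/30)*8 = (307/30)*8 = 1228/15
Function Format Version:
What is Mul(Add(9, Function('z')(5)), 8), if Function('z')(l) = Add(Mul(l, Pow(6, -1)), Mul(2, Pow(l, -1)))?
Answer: Rational(1228, 15) ≈ 81.867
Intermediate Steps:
Function('z')(l) = Add(Mul(2, Pow(l, -1)), Mul(Rational(1, 6), l)) (Function('z')(l) = Add(Mul(l, Rational(1, 6)), Mul(2, Pow(l, -1))) = Add(Mul(Rational(1, 6), l), Mul(2, Pow(l, -1))) = Add(Mul(2, Pow(l, -1)), Mul(Rational(1, 6), l)))
Mul(Add(9, Function('z')(5)), 8) = Mul(Add(9, Add(Mul(2, Pow(5, -1)), Mul(Rational(1, 6), 5))), 8) = Mul(Add(9, Add(Mul(2, Rational(1, 5)), Rational(5, 6))), 8) = Mul(Add(9, Add(Rational(2, 5), Rational(5, 6))), 8) = Mul(Add(9, Rational(37, 30)), 8) = Mul(Rational(307, 30), 8) = Rational(1228, 15)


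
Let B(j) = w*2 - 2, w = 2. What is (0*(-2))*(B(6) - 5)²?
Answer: 0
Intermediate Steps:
B(j) = 2 (B(j) = 2*2 - 2 = 4 - 2 = 2)
(0*(-2))*(B(6) - 5)² = (0*(-2))*(2 - 5)² = 0*(-3)² = 0*9 = 0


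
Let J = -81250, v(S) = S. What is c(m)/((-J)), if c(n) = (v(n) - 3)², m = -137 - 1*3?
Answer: 1573/6250 ≈ 0.25168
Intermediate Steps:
m = -140 (m = -137 - 3 = -140)
c(n) = (-3 + n)² (c(n) = (n - 3)² = (-3 + n)²)
c(m)/((-J)) = (-3 - 140)²/((-1*(-81250))) = (-143)²/81250 = 20449*(1/81250) = 1573/6250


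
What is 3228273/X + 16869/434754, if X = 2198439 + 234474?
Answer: 160505045471/117524295378 ≈ 1.3657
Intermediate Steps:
X = 2432913
3228273/X + 16869/434754 = 3228273/2432913 + 16869/434754 = 3228273*(1/2432913) + 16869*(1/434754) = 1076091/810971 + 5623/144918 = 160505045471/117524295378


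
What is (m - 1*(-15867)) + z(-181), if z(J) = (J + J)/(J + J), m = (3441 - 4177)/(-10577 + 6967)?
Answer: 28642108/1805 ≈ 15868.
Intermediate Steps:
m = 368/1805 (m = -736/(-3610) = -736*(-1/3610) = 368/1805 ≈ 0.20388)
z(J) = 1 (z(J) = (2*J)/((2*J)) = (2*J)*(1/(2*J)) = 1)
(m - 1*(-15867)) + z(-181) = (368/1805 - 1*(-15867)) + 1 = (368/1805 + 15867) + 1 = 28640303/1805 + 1 = 28642108/1805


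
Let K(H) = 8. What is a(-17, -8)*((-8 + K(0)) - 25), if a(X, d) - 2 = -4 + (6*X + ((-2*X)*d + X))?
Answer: 9825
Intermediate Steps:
a(X, d) = -2 + 7*X - 2*X*d (a(X, d) = 2 + (-4 + (6*X + ((-2*X)*d + X))) = 2 + (-4 + (6*X + (-2*X*d + X))) = 2 + (-4 + (6*X + (X - 2*X*d))) = 2 + (-4 + (7*X - 2*X*d)) = 2 + (-4 + 7*X - 2*X*d) = -2 + 7*X - 2*X*d)
a(-17, -8)*((-8 + K(0)) - 25) = (-2 + 7*(-17) - 2*(-17)*(-8))*((-8 + 8) - 25) = (-2 - 119 - 272)*(0 - 25) = -393*(-25) = 9825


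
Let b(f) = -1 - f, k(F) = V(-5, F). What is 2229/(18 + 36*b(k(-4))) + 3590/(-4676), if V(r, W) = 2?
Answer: -447746/17535 ≈ -25.534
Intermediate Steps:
k(F) = 2
2229/(18 + 36*b(k(-4))) + 3590/(-4676) = 2229/(18 + 36*(-1 - 1*2)) + 3590/(-4676) = 2229/(18 + 36*(-1 - 2)) + 3590*(-1/4676) = 2229/(18 + 36*(-3)) - 1795/2338 = 2229/(18 - 108) - 1795/2338 = 2229/(-90) - 1795/2338 = 2229*(-1/90) - 1795/2338 = -743/30 - 1795/2338 = -447746/17535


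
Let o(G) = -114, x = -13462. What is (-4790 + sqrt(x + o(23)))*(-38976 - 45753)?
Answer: 405851910 - 169458*I*sqrt(3394) ≈ 4.0585e+8 - 9.8723e+6*I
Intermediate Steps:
(-4790 + sqrt(x + o(23)))*(-38976 - 45753) = (-4790 + sqrt(-13462 - 114))*(-38976 - 45753) = (-4790 + sqrt(-13576))*(-84729) = (-4790 + 2*I*sqrt(3394))*(-84729) = 405851910 - 169458*I*sqrt(3394)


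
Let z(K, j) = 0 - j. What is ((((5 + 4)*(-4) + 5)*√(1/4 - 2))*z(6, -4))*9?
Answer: -558*I*√7 ≈ -1476.3*I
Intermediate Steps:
z(K, j) = -j
((((5 + 4)*(-4) + 5)*√(1/4 - 2))*z(6, -4))*9 = ((((5 + 4)*(-4) + 5)*√(1/4 - 2))*(-1*(-4)))*9 = (((9*(-4) + 5)*√(¼ - 2))*4)*9 = (((-36 + 5)*√(-7/4))*4)*9 = (-31*I*√7/2*4)*9 = -62*I*√7*9 = -558*I*√7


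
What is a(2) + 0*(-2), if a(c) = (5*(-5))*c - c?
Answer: -52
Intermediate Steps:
a(c) = -26*c (a(c) = -25*c - c = -26*c)
a(2) + 0*(-2) = -26*2 + 0*(-2) = -52 + 0 = -52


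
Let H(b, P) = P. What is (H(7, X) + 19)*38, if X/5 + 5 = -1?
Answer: -418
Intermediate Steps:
X = -30 (X = -25 + 5*(-1) = -25 - 5 = -30)
(H(7, X) + 19)*38 = (-30 + 19)*38 = -11*38 = -418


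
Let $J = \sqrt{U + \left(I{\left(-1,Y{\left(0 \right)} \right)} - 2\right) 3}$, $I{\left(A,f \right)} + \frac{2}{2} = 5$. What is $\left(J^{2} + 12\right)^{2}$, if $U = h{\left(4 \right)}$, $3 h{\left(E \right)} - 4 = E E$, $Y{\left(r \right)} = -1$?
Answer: $\frac{5476}{9} \approx 608.44$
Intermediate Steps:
$I{\left(A,f \right)} = 4$ ($I{\left(A,f \right)} = -1 + 5 = 4$)
$h{\left(E \right)} = \frac{4}{3} + \frac{E^{2}}{3}$ ($h{\left(E \right)} = \frac{4}{3} + \frac{E E}{3} = \frac{4}{3} + \frac{E^{2}}{3}$)
$U = \frac{20}{3}$ ($U = \frac{4}{3} + \frac{4^{2}}{3} = \frac{4}{3} + \frac{1}{3} \cdot 16 = \frac{4}{3} + \frac{16}{3} = \frac{20}{3} \approx 6.6667$)
$J = \frac{\sqrt{114}}{3}$ ($J = \sqrt{\frac{20}{3} + \left(4 - 2\right) 3} = \sqrt{\frac{20}{3} + 2 \cdot 3} = \sqrt{\frac{20}{3} + 6} = \sqrt{\frac{38}{3}} = \frac{\sqrt{114}}{3} \approx 3.559$)
$\left(J^{2} + 12\right)^{2} = \left(\left(\frac{\sqrt{114}}{3}\right)^{2} + 12\right)^{2} = \left(\frac{38}{3} + 12\right)^{2} = \left(\frac{74}{3}\right)^{2} = \frac{5476}{9}$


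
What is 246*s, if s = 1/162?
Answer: 41/27 ≈ 1.5185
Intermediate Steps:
s = 1/162 ≈ 0.0061728
246*s = 246*(1/162) = 41/27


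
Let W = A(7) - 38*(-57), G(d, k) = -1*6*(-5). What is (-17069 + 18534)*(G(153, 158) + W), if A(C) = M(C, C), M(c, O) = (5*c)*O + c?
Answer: 3586320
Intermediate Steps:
M(c, O) = c + 5*O*c (M(c, O) = 5*O*c + c = c + 5*O*c)
G(d, k) = 30 (G(d, k) = -6*(-5) = 30)
A(C) = C*(1 + 5*C)
W = 2418 (W = 7*(1 + 5*7) - 38*(-57) = 7*(1 + 35) + 2166 = 7*36 + 2166 = 252 + 2166 = 2418)
(-17069 + 18534)*(G(153, 158) + W) = (-17069 + 18534)*(30 + 2418) = 1465*2448 = 3586320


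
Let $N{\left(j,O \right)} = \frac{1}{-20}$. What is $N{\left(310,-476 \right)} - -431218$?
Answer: $\frac{8624359}{20} \approx 4.3122 \cdot 10^{5}$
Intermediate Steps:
$N{\left(j,O \right)} = - \frac{1}{20}$
$N{\left(310,-476 \right)} - -431218 = - \frac{1}{20} - -431218 = - \frac{1}{20} + 431218 = \frac{8624359}{20}$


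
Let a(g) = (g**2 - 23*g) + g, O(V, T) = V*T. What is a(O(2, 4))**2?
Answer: 12544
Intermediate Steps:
O(V, T) = T*V
a(g) = g**2 - 22*g
a(O(2, 4))**2 = ((4*2)*(-22 + 4*2))**2 = (8*(-22 + 8))**2 = (8*(-14))**2 = (-112)**2 = 12544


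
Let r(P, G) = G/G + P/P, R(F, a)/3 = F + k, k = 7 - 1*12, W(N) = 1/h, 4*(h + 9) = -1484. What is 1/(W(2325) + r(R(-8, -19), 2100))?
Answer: 380/759 ≈ 0.50066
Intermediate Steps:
h = -380 (h = -9 + (¼)*(-1484) = -9 - 371 = -380)
W(N) = -1/380 (W(N) = 1/(-380) = -1/380)
k = -5 (k = 7 - 12 = -5)
R(F, a) = -15 + 3*F (R(F, a) = 3*(F - 5) = 3*(-5 + F) = -15 + 3*F)
r(P, G) = 2 (r(P, G) = 1 + 1 = 2)
1/(W(2325) + r(R(-8, -19), 2100)) = 1/(-1/380 + 2) = 1/(759/380) = 380/759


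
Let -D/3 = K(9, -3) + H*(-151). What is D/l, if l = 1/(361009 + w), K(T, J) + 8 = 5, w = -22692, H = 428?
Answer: 65597298081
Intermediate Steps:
K(T, J) = -3 (K(T, J) = -8 + 5 = -3)
D = 193893 (D = -3*(-3 + 428*(-151)) = -3*(-3 - 64628) = -3*(-64631) = 193893)
l = 1/338317 (l = 1/(361009 - 22692) = 1/338317 ≈ 2.9558e-6)
D/l = 193893/(1/338317) = 193893*338317 = 65597298081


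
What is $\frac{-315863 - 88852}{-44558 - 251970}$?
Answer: $\frac{404715}{296528} \approx 1.3648$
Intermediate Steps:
$\frac{-315863 - 88852}{-44558 - 251970} = - \frac{404715}{-44558 - 251970} = - \frac{404715}{-296528} = \left(-404715\right) \left(- \frac{1}{296528}\right) = \frac{404715}{296528}$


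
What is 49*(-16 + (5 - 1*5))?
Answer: -784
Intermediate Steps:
49*(-16 + (5 - 1*5)) = 49*(-16 + (5 - 5)) = 49*(-16 + 0) = 49*(-16) = -784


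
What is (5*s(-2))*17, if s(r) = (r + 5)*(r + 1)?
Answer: -255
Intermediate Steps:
s(r) = (1 + r)*(5 + r) (s(r) = (5 + r)*(1 + r) = (1 + r)*(5 + r))
(5*s(-2))*17 = (5*(5 + (-2)² + 6*(-2)))*17 = (5*(5 + 4 - 12))*17 = (5*(-3))*17 = -15*17 = -255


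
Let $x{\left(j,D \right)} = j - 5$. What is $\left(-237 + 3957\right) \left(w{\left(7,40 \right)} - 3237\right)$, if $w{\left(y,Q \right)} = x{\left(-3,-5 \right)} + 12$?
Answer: $-12026760$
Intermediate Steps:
$x{\left(j,D \right)} = -5 + j$ ($x{\left(j,D \right)} = j - 5 = -5 + j$)
$w{\left(y,Q \right)} = 4$ ($w{\left(y,Q \right)} = \left(-5 - 3\right) + 12 = -8 + 12 = 4$)
$\left(-237 + 3957\right) \left(w{\left(7,40 \right)} - 3237\right) = \left(-237 + 3957\right) \left(4 - 3237\right) = 3720 \left(-3233\right) = -12026760$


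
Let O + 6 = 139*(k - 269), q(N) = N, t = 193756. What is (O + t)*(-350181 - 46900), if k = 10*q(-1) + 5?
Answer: -61811216784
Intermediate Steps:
k = -5 (k = 10*(-1) + 5 = -10 + 5 = -5)
O = -38092 (O = -6 + 139*(-5 - 269) = -6 + 139*(-274) = -6 - 38086 = -38092)
(O + t)*(-350181 - 46900) = (-38092 + 193756)*(-350181 - 46900) = 155664*(-397081) = -61811216784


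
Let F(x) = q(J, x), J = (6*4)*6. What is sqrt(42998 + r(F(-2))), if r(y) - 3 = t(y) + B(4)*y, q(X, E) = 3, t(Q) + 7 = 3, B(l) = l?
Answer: sqrt(43009) ≈ 207.39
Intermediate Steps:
t(Q) = -4 (t(Q) = -7 + 3 = -4)
J = 144 (J = 24*6 = 144)
F(x) = 3
r(y) = -1 + 4*y (r(y) = 3 + (-4 + 4*y) = -1 + 4*y)
sqrt(42998 + r(F(-2))) = sqrt(42998 + (-1 + 4*3)) = sqrt(42998 + (-1 + 12)) = sqrt(42998 + 11) = sqrt(43009)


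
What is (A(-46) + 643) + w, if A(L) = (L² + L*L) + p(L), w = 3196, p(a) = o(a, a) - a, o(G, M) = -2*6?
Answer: 8105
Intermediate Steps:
o(G, M) = -12
p(a) = -12 - a
A(L) = -12 - L + 2*L² (A(L) = (L² + L*L) + (-12 - L) = (L² + L²) + (-12 - L) = 2*L² + (-12 - L) = -12 - L + 2*L²)
(A(-46) + 643) + w = ((-12 - 1*(-46) + 2*(-46)²) + 643) + 3196 = ((-12 + 46 + 2*2116) + 643) + 3196 = ((-12 + 46 + 4232) + 643) + 3196 = (4266 + 643) + 3196 = 4909 + 3196 = 8105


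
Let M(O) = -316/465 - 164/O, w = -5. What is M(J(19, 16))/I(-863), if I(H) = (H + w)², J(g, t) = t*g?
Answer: -43081/26626004160 ≈ -1.6180e-6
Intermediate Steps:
J(g, t) = g*t
I(H) = (-5 + H)² (I(H) = (H - 5)² = (-5 + H)²)
M(O) = -316/465 - 164/O (M(O) = -316*1/465 - 164/O = -316/465 - 164/O)
M(J(19, 16))/I(-863) = (-316/465 - 164/(19*16))/((-5 - 863)²) = (-316/465 - 164/304)/((-868)²) = (-316/465 - 164*1/304)/753424 = (-316/465 - 41/76)*(1/753424) = -43081/35340*1/753424 = -43081/26626004160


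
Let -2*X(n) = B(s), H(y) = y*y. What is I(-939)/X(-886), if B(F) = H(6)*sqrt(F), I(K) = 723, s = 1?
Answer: -241/6 ≈ -40.167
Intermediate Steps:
H(y) = y**2
B(F) = 36*sqrt(F) (B(F) = 6**2*sqrt(F) = 36*sqrt(F))
X(n) = -18 (X(n) = -18*sqrt(1) = -18)
I(-939)/X(-886) = 723/(-18) = 723*(-1/18) = -241/6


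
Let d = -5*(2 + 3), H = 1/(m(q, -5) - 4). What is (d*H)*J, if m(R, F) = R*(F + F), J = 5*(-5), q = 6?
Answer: -625/64 ≈ -9.7656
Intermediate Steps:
J = -25
m(R, F) = 2*F*R (m(R, F) = R*(2*F) = 2*F*R)
H = -1/64 (H = 1/(2*(-5)*6 - 4) = 1/(-60 - 4) = 1/(-64) = -1/64 ≈ -0.015625)
d = -25 (d = -5*5 = -25)
(d*H)*J = -25*(-1/64)*(-25) = (25/64)*(-25) = -625/64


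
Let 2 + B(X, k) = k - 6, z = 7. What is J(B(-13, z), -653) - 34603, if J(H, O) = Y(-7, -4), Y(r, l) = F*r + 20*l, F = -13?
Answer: -34592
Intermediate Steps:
Y(r, l) = -13*r + 20*l
B(X, k) = -8 + k (B(X, k) = -2 + (k - 6) = -2 + (-6 + k) = -8 + k)
J(H, O) = 11 (J(H, O) = -13*(-7) + 20*(-4) = 91 - 80 = 11)
J(B(-13, z), -653) - 34603 = 11 - 34603 = -34592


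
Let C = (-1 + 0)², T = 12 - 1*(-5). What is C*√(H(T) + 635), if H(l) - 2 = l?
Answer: √654 ≈ 25.573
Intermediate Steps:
T = 17 (T = 12 + 5 = 17)
H(l) = 2 + l
C = 1 (C = (-1)² = 1)
C*√(H(T) + 635) = 1*√((2 + 17) + 635) = 1*√(19 + 635) = 1*√654 = √654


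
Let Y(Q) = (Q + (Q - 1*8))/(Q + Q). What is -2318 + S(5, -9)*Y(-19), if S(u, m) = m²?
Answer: -42179/19 ≈ -2219.9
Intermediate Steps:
Y(Q) = (-8 + 2*Q)/(2*Q) (Y(Q) = (Q + (Q - 8))/((2*Q)) = (Q + (-8 + Q))*(1/(2*Q)) = (-8 + 2*Q)*(1/(2*Q)) = (-8 + 2*Q)/(2*Q))
-2318 + S(5, -9)*Y(-19) = -2318 + (-9)²*((-4 - 19)/(-19)) = -2318 + 81*(-1/19*(-23)) = -2318 + 81*(23/19) = -2318 + 1863/19 = -42179/19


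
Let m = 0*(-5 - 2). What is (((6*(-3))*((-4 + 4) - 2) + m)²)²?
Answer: 1679616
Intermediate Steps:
m = 0 (m = 0*(-7) = 0)
(((6*(-3))*((-4 + 4) - 2) + m)²)² = (((6*(-3))*((-4 + 4) - 2) + 0)²)² = ((-18*(0 - 2) + 0)²)² = ((-18*(-2) + 0)²)² = ((36 + 0)²)² = (36²)² = 1296² = 1679616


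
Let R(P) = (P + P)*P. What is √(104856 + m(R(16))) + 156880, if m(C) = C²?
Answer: 156880 + 10*√3670 ≈ 1.5749e+5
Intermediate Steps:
R(P) = 2*P² (R(P) = (2*P)*P = 2*P²)
√(104856 + m(R(16))) + 156880 = √(104856 + (2*16²)²) + 156880 = √(104856 + (2*256)²) + 156880 = √(104856 + 512²) + 156880 = √(104856 + 262144) + 156880 = √367000 + 156880 = 10*√3670 + 156880 = 156880 + 10*√3670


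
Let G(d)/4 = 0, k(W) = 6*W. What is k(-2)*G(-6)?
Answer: 0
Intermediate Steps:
G(d) = 0 (G(d) = 4*0 = 0)
k(-2)*G(-6) = (6*(-2))*0 = -12*0 = 0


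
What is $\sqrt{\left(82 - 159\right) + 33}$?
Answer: $2 i \sqrt{11} \approx 6.6332 i$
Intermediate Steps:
$\sqrt{\left(82 - 159\right) + 33} = \sqrt{-77 + 33} = \sqrt{-44} = 2 i \sqrt{11}$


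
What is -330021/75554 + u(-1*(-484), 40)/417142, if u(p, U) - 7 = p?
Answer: -34407130742/7879186667 ≈ -4.3668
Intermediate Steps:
u(p, U) = 7 + p
-330021/75554 + u(-1*(-484), 40)/417142 = -330021/75554 + (7 - 1*(-484))/417142 = -330021*1/75554 + (7 + 484)*(1/417142) = -330021/75554 + 491*(1/417142) = -330021/75554 + 491/417142 = -34407130742/7879186667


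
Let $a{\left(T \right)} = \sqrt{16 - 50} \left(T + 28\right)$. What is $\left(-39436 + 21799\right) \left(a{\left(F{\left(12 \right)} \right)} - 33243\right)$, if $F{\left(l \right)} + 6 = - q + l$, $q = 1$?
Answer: $586306791 - 582021 i \sqrt{34} \approx 5.8631 \cdot 10^{8} - 3.3937 \cdot 10^{6} i$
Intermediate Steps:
$F{\left(l \right)} = -7 + l$ ($F{\left(l \right)} = -6 + \left(\left(-1\right) 1 + l\right) = -6 + \left(-1 + l\right) = -7 + l$)
$a{\left(T \right)} = i \sqrt{34} \left(28 + T\right)$ ($a{\left(T \right)} = \sqrt{-34} \left(28 + T\right) = i \sqrt{34} \left(28 + T\right)$)
$\left(-39436 + 21799\right) \left(a{\left(F{\left(12 \right)} \right)} - 33243\right) = \left(-39436 + 21799\right) \left(i \sqrt{34} \left(28 + \left(-7 + 12\right)\right) - 33243\right) = - 17637 \left(i \sqrt{34} \left(28 + 5\right) - 33243\right) = - 17637 \left(i \sqrt{34} \cdot 33 - 33243\right) = - 17637 \left(33 i \sqrt{34} - 33243\right) = - 17637 \left(-33243 + 33 i \sqrt{34}\right) = 586306791 - 582021 i \sqrt{34}$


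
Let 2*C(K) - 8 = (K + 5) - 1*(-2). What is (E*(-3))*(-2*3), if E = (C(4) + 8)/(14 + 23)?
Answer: 315/37 ≈ 8.5135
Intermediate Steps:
C(K) = 15/2 + K/2 (C(K) = 4 + ((K + 5) - 1*(-2))/2 = 4 + ((5 + K) + 2)/2 = 4 + (7 + K)/2 = 4 + (7/2 + K/2) = 15/2 + K/2)
E = 35/74 (E = ((15/2 + (½)*4) + 8)/(14 + 23) = ((15/2 + 2) + 8)/37 = (19/2 + 8)*(1/37) = (35/2)*(1/37) = 35/74 ≈ 0.47297)
(E*(-3))*(-2*3) = ((35/74)*(-3))*(-2*3) = -105/74*(-6) = 315/37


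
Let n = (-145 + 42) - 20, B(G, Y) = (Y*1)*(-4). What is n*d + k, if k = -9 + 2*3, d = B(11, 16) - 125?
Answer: 23244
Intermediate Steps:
B(G, Y) = -4*Y (B(G, Y) = Y*(-4) = -4*Y)
d = -189 (d = -4*16 - 125 = -64 - 125 = -189)
n = -123 (n = -103 - 20 = -123)
k = -3 (k = -9 + 6 = -3)
n*d + k = -123*(-189) - 3 = 23247 - 3 = 23244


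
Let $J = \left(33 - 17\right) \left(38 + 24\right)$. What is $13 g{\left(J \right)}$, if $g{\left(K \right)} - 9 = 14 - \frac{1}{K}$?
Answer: $\frac{296595}{992} \approx 298.99$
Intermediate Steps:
$J = 992$ ($J = 16 \cdot 62 = 992$)
$g{\left(K \right)} = 23 - \frac{1}{K}$ ($g{\left(K \right)} = 9 + \left(14 - \frac{1}{K}\right) = 23 - \frac{1}{K}$)
$13 g{\left(J \right)} = 13 \left(23 - \frac{1}{992}\right) = 13 \cdot \frac{22815}{992} = \frac{296595}{992}$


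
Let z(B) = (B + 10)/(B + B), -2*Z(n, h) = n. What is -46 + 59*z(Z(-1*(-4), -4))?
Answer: -164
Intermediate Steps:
Z(n, h) = -n/2
z(B) = (10 + B)/(2*B) (z(B) = (10 + B)/((2*B)) = (10 + B)*(1/(2*B)) = (10 + B)/(2*B))
-46 + 59*z(Z(-1*(-4), -4)) = -46 + 59*((10 - (-1)*(-4)/2)/(2*((-(-1)*(-4)/2)))) = -46 + 59*((10 - 1/2*4)/(2*((-1/2*4)))) = -46 + 59*((1/2)*(10 - 2)/(-2)) = -46 + 59*((1/2)*(-1/2)*8) = -46 + 59*(-2) = -46 - 118 = -164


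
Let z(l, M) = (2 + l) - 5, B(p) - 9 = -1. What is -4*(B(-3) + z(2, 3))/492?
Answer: -7/123 ≈ -0.056911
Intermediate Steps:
B(p) = 8 (B(p) = 9 - 1 = 8)
z(l, M) = -3 + l
-4*(B(-3) + z(2, 3))/492 = -4*(8 + (-3 + 2))/492 = -4*(8 - 1)*(1/492) = -4*7*(1/492) = -28*1/492 = -7/123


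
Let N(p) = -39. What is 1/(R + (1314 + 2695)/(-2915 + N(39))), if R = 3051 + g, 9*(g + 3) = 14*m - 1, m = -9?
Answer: 126/382099 ≈ 0.00032976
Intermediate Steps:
g = -154/9 (g = -3 + (14*(-9) - 1)/9 = -3 + (-126 - 1)/9 = -3 + (1/9)*(-127) = -3 - 127/9 = -154/9 ≈ -17.111)
R = 27305/9 (R = 3051 - 154/9 = 27305/9 ≈ 3033.9)
1/(R + (1314 + 2695)/(-2915 + N(39))) = 1/(27305/9 + (1314 + 2695)/(-2915 - 39)) = 1/(27305/9 + 4009/(-2954)) = 1/(27305/9 + 4009*(-1/2954)) = 1/(27305/9 - 19/14) = 1/(382099/126) = 126/382099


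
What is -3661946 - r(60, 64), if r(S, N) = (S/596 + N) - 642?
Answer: -545543847/149 ≈ -3.6614e+6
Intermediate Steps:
r(S, N) = -642 + N + S/596 (r(S, N) = (S*(1/596) + N) - 642 = (S/596 + N) - 642 = (N + S/596) - 642 = -642 + N + S/596)
-3661946 - r(60, 64) = -3661946 - (-642 + 64 + (1/596)*60) = -3661946 - (-642 + 64 + 15/149) = -3661946 - 1*(-86107/149) = -3661946 + 86107/149 = -545543847/149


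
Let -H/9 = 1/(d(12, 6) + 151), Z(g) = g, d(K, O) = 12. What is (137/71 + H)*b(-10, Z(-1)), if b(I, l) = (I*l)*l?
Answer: -216920/11573 ≈ -18.744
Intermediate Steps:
b(I, l) = I*l²
H = -9/163 (H = -9/(12 + 151) = -9/163 ≈ -0.055215)
(137/71 + H)*b(-10, Z(-1)) = (137/71 - 9/163)*(-10*(-1)²) = (137*(1/71) - 9/163)*(-10*1) = (137/71 - 9/163)*(-10) = (21692/11573)*(-10) = -216920/11573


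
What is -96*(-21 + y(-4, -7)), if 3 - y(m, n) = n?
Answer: 1056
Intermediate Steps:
y(m, n) = 3 - n
-96*(-21 + y(-4, -7)) = -96*(-21 + (3 - 1*(-7))) = -96*(-21 + (3 + 7)) = -96*(-21 + 10) = -96*(-11) = 1056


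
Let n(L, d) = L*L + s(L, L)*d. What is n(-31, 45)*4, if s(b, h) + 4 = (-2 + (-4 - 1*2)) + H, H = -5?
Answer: 784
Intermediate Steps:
s(b, h) = -17 (s(b, h) = -4 + ((-2 + (-4 - 1*2)) - 5) = -4 + ((-2 + (-4 - 2)) - 5) = -4 + ((-2 - 6) - 5) = -4 + (-8 - 5) = -4 - 13 = -17)
n(L, d) = L**2 - 17*d (n(L, d) = L*L - 17*d = L**2 - 17*d)
n(-31, 45)*4 = ((-31)**2 - 17*45)*4 = (961 - 765)*4 = 196*4 = 784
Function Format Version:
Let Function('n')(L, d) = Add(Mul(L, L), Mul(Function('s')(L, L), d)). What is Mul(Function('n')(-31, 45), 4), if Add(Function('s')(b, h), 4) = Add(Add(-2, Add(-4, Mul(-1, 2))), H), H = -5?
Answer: 784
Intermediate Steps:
Function('s')(b, h) = -17 (Function('s')(b, h) = Add(-4, Add(Add(-2, Add(-4, Mul(-1, 2))), -5)) = Add(-4, Add(Add(-2, Add(-4, -2)), -5)) = Add(-4, Add(Add(-2, -6), -5)) = Add(-4, Add(-8, -5)) = Add(-4, -13) = -17)
Function('n')(L, d) = Add(Pow(L, 2), Mul(-17, d)) (Function('n')(L, d) = Add(Mul(L, L), Mul(-17, d)) = Add(Pow(L, 2), Mul(-17, d)))
Mul(Function('n')(-31, 45), 4) = Mul(Add(Pow(-31, 2), Mul(-17, 45)), 4) = Mul(Add(961, -765), 4) = Mul(196, 4) = 784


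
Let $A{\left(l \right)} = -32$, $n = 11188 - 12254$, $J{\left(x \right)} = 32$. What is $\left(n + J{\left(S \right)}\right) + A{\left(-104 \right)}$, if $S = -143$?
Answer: $-1066$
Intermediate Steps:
$n = -1066$ ($n = 11188 - 12254 = -1066$)
$\left(n + J{\left(S \right)}\right) + A{\left(-104 \right)} = \left(-1066 + 32\right) - 32 = -1034 - 32 = -1066$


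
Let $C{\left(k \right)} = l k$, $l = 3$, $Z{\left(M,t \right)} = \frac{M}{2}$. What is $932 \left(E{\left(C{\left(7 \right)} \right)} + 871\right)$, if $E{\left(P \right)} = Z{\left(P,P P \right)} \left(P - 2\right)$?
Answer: $997706$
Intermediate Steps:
$Z{\left(M,t \right)} = \frac{M}{2}$ ($Z{\left(M,t \right)} = M \frac{1}{2} = \frac{M}{2}$)
$C{\left(k \right)} = 3 k$
$E{\left(P \right)} = \frac{P \left(-2 + P\right)}{2}$ ($E{\left(P \right)} = \frac{P}{2} \left(P - 2\right) = \frac{P}{2} \left(-2 + P\right) = \frac{P \left(-2 + P\right)}{2}$)
$932 \left(E{\left(C{\left(7 \right)} \right)} + 871\right) = 932 \left(\frac{3 \cdot 7 \left(-2 + 3 \cdot 7\right)}{2} + 871\right) = 932 \left(\frac{1}{2} \cdot 21 \left(-2 + 21\right) + 871\right) = 932 \left(\frac{1}{2} \cdot 21 \cdot 19 + 871\right) = 932 \left(\frac{399}{2} + 871\right) = 932 \cdot \frac{2141}{2} = 997706$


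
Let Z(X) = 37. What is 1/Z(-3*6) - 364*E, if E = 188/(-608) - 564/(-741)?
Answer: -12171/74 ≈ -164.47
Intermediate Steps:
E = 47/104 (E = 188*(-1/608) - 564*(-1/741) = -47/152 + 188/247 = 47/104 ≈ 0.45192)
1/Z(-3*6) - 364*E = 1/37 - 364*47/104 = 1/37 - 329/2 = -12171/74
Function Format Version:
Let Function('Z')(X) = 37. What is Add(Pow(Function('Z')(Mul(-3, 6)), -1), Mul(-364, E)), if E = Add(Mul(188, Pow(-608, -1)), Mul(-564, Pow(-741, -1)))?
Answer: Rational(-12171, 74) ≈ -164.47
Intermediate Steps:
E = Rational(47, 104) (E = Add(Mul(188, Rational(-1, 608)), Mul(-564, Rational(-1, 741))) = Add(Rational(-47, 152), Rational(188, 247)) = Rational(47, 104) ≈ 0.45192)
Add(Pow(Function('Z')(Mul(-3, 6)), -1), Mul(-364, E)) = Add(Pow(37, -1), Mul(-364, Rational(47, 104))) = Add(Rational(1, 37), Rational(-329, 2)) = Rational(-12171, 74)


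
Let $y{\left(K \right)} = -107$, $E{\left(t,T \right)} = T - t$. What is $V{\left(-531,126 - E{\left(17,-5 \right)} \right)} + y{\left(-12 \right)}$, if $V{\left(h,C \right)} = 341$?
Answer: $234$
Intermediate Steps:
$V{\left(-531,126 - E{\left(17,-5 \right)} \right)} + y{\left(-12 \right)} = 341 - 107 = 234$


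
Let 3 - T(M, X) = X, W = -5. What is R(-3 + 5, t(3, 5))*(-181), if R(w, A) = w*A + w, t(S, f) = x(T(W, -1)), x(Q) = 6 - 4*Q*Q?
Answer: 20634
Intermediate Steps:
T(M, X) = 3 - X
x(Q) = 6 - 4*Q²
t(S, f) = -58 (t(S, f) = 6 - 4*(3 - 1*(-1))² = 6 - 4*(3 + 1)² = 6 - 4*4² = 6 - 4*16 = 6 - 64 = -58)
R(w, A) = w + A*w (R(w, A) = A*w + w = w + A*w)
R(-3 + 5, t(3, 5))*(-181) = ((-3 + 5)*(1 - 58))*(-181) = (2*(-57))*(-181) = -114*(-181) = 20634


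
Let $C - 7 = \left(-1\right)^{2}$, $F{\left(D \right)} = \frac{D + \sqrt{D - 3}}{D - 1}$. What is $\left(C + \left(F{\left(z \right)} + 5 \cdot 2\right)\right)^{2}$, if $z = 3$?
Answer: $\frac{1521}{4} \approx 380.25$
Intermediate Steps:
$F{\left(D \right)} = \frac{D + \sqrt{-3 + D}}{-1 + D}$
$C = 8$ ($C = 7 + \left(-1\right)^{2} = 7 + 1 = 8$)
$\left(C + \left(F{\left(z \right)} + 5 \cdot 2\right)\right)^{2} = \left(8 + \left(\frac{3 + \sqrt{-3 + 3}}{-1 + 3} + 5 \cdot 2\right)\right)^{2} = \left(8 + \left(\frac{3 + \sqrt{0}}{2} + 10\right)\right)^{2} = \left(8 + \left(\frac{3 + 0}{2} + 10\right)\right)^{2} = \left(8 + \left(\frac{1}{2} \cdot 3 + 10\right)\right)^{2} = \left(8 + \left(\frac{3}{2} + 10\right)\right)^{2} = \left(8 + \frac{23}{2}\right)^{2} = \left(\frac{39}{2}\right)^{2} = \frac{1521}{4}$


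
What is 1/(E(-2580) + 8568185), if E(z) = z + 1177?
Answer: 1/8566782 ≈ 1.1673e-7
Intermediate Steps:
E(z) = 1177 + z
1/(E(-2580) + 8568185) = 1/((1177 - 2580) + 8568185) = 1/(-1403 + 8568185) = 1/8566782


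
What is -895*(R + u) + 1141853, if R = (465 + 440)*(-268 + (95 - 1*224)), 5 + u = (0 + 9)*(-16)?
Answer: 322835283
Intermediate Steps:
u = -149 (u = -5 + (0 + 9)*(-16) = -5 + 9*(-16) = -5 - 144 = -149)
R = -359285 (R = 905*(-268 + (95 - 224)) = 905*(-268 - 129) = 905*(-397) = -359285)
-895*(R + u) + 1141853 = -895*(-359285 - 149) + 1141853 = -895*(-359434) + 1141853 = 321693430 + 1141853 = 322835283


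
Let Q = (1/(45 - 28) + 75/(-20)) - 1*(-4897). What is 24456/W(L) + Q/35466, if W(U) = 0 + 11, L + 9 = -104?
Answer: 19661300641/8842856 ≈ 2223.4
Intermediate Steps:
L = -113 (L = -9 - 104 = -113)
W(U) = 11
Q = 332745/68 (Q = (1/17 - 1/20*75) + 4897 = (1/17 - 15/4) + 4897 = -251/68 + 4897 = 332745/68 ≈ 4893.3)
24456/W(L) + Q/35466 = 24456/11 + (332745/68)/35466 = 24456*(1/11) + (332745/68)*(1/35466) = 24456/11 + 110915/803896 = 19661300641/8842856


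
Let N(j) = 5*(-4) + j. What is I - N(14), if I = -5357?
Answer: -5351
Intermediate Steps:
N(j) = -20 + j
I - N(14) = -5357 - (-20 + 14) = -5357 - 1*(-6) = -5357 + 6 = -5351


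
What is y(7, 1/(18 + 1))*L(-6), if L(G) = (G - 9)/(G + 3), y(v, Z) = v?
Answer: 35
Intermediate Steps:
L(G) = (-9 + G)/(3 + G)
y(7, 1/(18 + 1))*L(-6) = 7*((-9 - 6)/(3 - 6)) = 7*(-15/(-3)) = 7*(-⅓*(-15)) = 7*5 = 35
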